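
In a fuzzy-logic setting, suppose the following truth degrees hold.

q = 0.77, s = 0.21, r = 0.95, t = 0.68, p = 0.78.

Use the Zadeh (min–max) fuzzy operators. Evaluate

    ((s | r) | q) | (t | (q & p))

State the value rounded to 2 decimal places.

s | r = max(a, b) on (0.21, 0.95) = 0.95
(s | r) | q = max(a, b) on (0.95, 0.77) = 0.95
q & p = min(a, b) on (0.77, 0.78) = 0.77
t | (q & p) = max(a, b) on (0.68, 0.77) = 0.77
((s | r) | q) | (t | (q & p)) = max(a, b) on (0.95, 0.77) = 0.95

0.95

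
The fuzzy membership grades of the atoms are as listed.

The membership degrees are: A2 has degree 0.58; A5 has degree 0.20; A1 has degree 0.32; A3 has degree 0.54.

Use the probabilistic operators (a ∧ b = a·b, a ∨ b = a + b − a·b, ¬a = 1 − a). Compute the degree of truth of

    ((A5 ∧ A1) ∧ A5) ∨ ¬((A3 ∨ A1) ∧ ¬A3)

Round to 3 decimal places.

0.688

A5 ∧ A1 = a·b on (0.2000, 0.3200) = 0.0640
(A5 ∧ A1) ∧ A5 = a·b on (0.0640, 0.2000) = 0.0128
A3 ∨ A1 = a + b − a·b on (0.5400, 0.3200) = 0.6872
¬A3 = 1 − 0.5400 = 0.4600
(A3 ∨ A1) ∧ ¬A3 = a·b on (0.6872, 0.4600) = 0.3161
¬((A3 ∨ A1) ∧ ¬A3) = 1 − 0.3161 = 0.6839
((A5 ∧ A1) ∧ A5) ∨ ¬((A3 ∨ A1) ∧ ¬A3) = a + b − a·b on (0.0128, 0.6839) = 0.6879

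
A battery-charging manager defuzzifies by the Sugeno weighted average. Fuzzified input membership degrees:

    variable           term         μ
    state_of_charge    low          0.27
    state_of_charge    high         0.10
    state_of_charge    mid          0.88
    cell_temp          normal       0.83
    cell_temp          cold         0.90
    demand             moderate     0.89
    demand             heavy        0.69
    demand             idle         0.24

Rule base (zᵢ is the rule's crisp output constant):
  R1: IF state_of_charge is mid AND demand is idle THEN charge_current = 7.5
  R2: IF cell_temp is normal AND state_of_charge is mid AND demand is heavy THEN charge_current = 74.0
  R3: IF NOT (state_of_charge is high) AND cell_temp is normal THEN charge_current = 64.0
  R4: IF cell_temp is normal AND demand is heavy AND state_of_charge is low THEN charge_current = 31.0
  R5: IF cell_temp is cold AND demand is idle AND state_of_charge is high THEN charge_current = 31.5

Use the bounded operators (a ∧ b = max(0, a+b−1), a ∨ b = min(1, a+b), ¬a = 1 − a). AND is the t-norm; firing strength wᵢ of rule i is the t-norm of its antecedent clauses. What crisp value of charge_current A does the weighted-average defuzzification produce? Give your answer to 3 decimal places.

R1 (z=7.5): mid=0.88, idle=0.24; AND[max(0, a+b−1)] → w = 0.12
R2 (z=74.0): normal=0.83, mid=0.88, heavy=0.69; AND[max(0, a+b−1)] → w = 0.40
R3 (z=64.0): ¬high=1−0.10=0.90, normal=0.83; AND[max(0, a+b−1)] → w = 0.73
R4 (z=31.0): normal=0.83, heavy=0.69, low=0.27; AND[max(0, a+b−1)] → w = 0.00
R5 (z=31.5): cold=0.90, idle=0.24, high=0.10; AND[max(0, a+b−1)] → w = 0.00
Weighted average = (0.12·7.5 + 0.40·74.0 + 0.73·64.0 + 0.00·31.0 + 0.00·31.5) / (0.12 + 0.40 + 0.73 + 0.00 + 0.00)
  = 77.2200 / 1.2500 = 61.776

61.776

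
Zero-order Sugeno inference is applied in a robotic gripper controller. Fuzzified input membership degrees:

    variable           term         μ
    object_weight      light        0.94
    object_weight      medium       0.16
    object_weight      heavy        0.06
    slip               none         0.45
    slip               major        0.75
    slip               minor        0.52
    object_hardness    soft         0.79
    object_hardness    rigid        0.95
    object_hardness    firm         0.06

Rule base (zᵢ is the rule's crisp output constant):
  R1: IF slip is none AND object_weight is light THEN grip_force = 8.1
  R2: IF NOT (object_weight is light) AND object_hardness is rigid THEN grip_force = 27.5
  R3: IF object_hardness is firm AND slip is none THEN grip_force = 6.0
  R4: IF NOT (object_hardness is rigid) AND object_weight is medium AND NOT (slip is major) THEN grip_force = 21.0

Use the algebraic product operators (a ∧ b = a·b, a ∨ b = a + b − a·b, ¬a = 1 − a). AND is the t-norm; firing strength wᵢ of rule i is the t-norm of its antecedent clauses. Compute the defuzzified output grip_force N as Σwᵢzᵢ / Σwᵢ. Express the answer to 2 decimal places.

R1 (z=8.1): none=0.45, light=0.94; AND[a·b] → w = 0.4230
R2 (z=27.5): ¬light=1−0.94=0.06, rigid=0.95; AND[a·b] → w = 0.0570
R3 (z=6.0): firm=0.06, none=0.45; AND[a·b] → w = 0.0270
R4 (z=21.0): ¬rigid=1−0.95=0.05, medium=0.16, ¬major=1−0.75=0.25; AND[a·b] → w = 0.0020
Weighted average = (0.4230·8.1 + 0.0570·27.5 + 0.0270·6.0 + 0.0020·21.0) / (0.4230 + 0.0570 + 0.0270 + 0.0020)
  = 5.1978 / 0.5090 = 10.21

10.21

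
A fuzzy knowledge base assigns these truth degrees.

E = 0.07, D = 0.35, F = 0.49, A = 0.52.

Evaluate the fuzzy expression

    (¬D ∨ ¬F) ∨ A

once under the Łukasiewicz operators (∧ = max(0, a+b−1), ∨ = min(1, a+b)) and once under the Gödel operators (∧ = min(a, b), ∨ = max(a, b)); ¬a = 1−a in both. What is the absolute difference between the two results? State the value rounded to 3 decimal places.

0.350

Under Łukasiewicz:
  ¬D = 1 − 0.35 = 0.65
  ¬F = 1 − 0.49 = 0.51
  ¬D ∨ ¬F = min(1, a+b) on (0.65, 0.51) = 1.00
  (¬D ∨ ¬F) ∨ A = min(1, a+b) on (1.00, 0.52) = 1.00
  → value = 1.0000
Under Gödel:
  ¬D = 1 − 0.35 = 0.65
  ¬F = 1 − 0.49 = 0.51
  ¬D ∨ ¬F = max(a, b) on (0.65, 0.51) = 0.65
  (¬D ∨ ¬F) ∨ A = max(a, b) on (0.65, 0.52) = 0.65
  → value = 0.6500
|1.0000 − 0.6500| = 0.350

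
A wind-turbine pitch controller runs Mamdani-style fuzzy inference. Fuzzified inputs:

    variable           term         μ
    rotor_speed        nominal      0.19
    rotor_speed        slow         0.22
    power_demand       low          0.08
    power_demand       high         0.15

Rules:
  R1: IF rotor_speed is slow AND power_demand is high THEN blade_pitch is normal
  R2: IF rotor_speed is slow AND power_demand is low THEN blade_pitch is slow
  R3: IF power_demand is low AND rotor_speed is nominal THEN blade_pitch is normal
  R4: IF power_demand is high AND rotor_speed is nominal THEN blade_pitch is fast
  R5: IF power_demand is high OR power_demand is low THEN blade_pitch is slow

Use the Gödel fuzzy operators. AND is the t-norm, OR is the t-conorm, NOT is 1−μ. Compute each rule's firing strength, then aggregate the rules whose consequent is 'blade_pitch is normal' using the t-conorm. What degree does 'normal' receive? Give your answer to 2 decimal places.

R1: slow=0.22, high=0.15; AND[min(a, b)] → w = 0.15
R2: slow=0.22, low=0.08; AND[min(a, b)] → w = 0.08
R3: low=0.08, nominal=0.19; AND[min(a, b)] → w = 0.08
R4: high=0.15, nominal=0.19; AND[min(a, b)] → w = 0.15
R5: high=0.15, low=0.08; OR[max(a, b)] → w = 0.15
Rules with consequent 'normal': {R1, R3} → strengths 0.15, 0.08
Aggregate via t-conorm [max(a, b)]: 0.15

0.15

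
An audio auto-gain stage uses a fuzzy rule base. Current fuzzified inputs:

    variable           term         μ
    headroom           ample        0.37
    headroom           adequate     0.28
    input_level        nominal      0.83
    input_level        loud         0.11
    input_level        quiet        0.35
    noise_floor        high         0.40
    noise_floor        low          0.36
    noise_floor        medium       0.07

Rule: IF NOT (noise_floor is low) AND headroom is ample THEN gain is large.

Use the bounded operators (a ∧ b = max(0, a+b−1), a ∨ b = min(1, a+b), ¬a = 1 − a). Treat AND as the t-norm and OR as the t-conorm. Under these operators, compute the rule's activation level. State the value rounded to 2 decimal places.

0.01

firing strength: ¬low=1−0.36=0.64, ample=0.37; AND[max(0, a+b−1)] → w = 0.01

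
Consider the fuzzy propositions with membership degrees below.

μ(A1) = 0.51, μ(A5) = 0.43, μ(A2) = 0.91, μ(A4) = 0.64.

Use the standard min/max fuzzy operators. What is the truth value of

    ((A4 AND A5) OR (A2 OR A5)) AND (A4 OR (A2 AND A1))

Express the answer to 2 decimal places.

A4 AND A5 = min(a, b) on (0.64, 0.43) = 0.43
A2 OR A5 = max(a, b) on (0.91, 0.43) = 0.91
(A4 AND A5) OR (A2 OR A5) = max(a, b) on (0.43, 0.91) = 0.91
A2 AND A1 = min(a, b) on (0.91, 0.51) = 0.51
A4 OR (A2 AND A1) = max(a, b) on (0.64, 0.51) = 0.64
((A4 AND A5) OR (A2 OR A5)) AND (A4 OR (A2 AND A1)) = min(a, b) on (0.91, 0.64) = 0.64

0.64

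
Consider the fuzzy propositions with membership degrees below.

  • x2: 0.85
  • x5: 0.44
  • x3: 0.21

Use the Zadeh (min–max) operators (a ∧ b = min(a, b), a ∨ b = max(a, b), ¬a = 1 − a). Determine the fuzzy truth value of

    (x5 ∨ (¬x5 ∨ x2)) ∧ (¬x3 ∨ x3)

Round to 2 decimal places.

0.79

¬x5 = 1 − 0.44 = 0.56
¬x5 ∨ x2 = max(a, b) on (0.56, 0.85) = 0.85
x5 ∨ (¬x5 ∨ x2) = max(a, b) on (0.44, 0.85) = 0.85
¬x3 = 1 − 0.21 = 0.79
¬x3 ∨ x3 = max(a, b) on (0.79, 0.21) = 0.79
(x5 ∨ (¬x5 ∨ x2)) ∧ (¬x3 ∨ x3) = min(a, b) on (0.85, 0.79) = 0.79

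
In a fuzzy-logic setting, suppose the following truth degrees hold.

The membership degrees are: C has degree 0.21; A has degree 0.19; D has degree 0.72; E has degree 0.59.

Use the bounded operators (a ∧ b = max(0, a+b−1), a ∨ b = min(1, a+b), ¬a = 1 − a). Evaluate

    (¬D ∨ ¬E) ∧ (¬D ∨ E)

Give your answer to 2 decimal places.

0.56

¬D = 1 − 0.72 = 0.28
¬E = 1 − 0.59 = 0.41
¬D ∨ ¬E = min(1, a+b) on (0.28, 0.41) = 0.69
¬D = 1 − 0.72 = 0.28
¬D ∨ E = min(1, a+b) on (0.28, 0.59) = 0.87
(¬D ∨ ¬E) ∧ (¬D ∨ E) = max(0, a+b−1) on (0.69, 0.87) = 0.56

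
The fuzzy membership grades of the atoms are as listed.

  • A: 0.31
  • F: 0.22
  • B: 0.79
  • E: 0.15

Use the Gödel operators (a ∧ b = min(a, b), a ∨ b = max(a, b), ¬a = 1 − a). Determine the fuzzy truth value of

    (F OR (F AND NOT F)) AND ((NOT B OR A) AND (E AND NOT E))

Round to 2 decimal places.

0.15

NOT F = 1 − 0.22 = 0.78
F AND NOT F = min(a, b) on (0.22, 0.78) = 0.22
F OR (F AND NOT F) = max(a, b) on (0.22, 0.22) = 0.22
NOT B = 1 − 0.79 = 0.21
NOT B OR A = max(a, b) on (0.21, 0.31) = 0.31
NOT E = 1 − 0.15 = 0.85
E AND NOT E = min(a, b) on (0.15, 0.85) = 0.15
(NOT B OR A) AND (E AND NOT E) = min(a, b) on (0.31, 0.15) = 0.15
(F OR (F AND NOT F)) AND ((NOT B OR A) AND (E AND NOT E)) = min(a, b) on (0.22, 0.15) = 0.15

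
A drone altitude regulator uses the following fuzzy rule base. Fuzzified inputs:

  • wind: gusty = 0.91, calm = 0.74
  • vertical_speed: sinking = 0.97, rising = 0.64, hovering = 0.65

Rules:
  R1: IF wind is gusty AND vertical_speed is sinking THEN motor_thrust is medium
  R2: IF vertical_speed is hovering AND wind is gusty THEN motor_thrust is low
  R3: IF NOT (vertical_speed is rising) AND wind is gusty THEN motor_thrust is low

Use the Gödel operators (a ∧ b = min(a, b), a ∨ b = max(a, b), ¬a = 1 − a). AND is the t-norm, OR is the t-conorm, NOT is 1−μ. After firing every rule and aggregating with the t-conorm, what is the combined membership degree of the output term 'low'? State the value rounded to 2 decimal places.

0.65

R1: gusty=0.91, sinking=0.97; AND[min(a, b)] → w = 0.91
R2: hovering=0.65, gusty=0.91; AND[min(a, b)] → w = 0.65
R3: ¬rising=1−0.64=0.36, gusty=0.91; AND[min(a, b)] → w = 0.36
Rules with consequent 'low': {R2, R3} → strengths 0.65, 0.36
Aggregate via t-conorm [max(a, b)]: 0.65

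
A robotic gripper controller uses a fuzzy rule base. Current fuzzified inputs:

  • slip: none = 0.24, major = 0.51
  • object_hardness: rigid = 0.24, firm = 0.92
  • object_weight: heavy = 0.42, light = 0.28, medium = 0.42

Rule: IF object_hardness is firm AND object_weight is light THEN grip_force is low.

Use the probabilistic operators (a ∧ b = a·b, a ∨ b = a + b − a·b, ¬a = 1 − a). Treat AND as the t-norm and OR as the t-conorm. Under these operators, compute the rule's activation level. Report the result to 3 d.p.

firing strength: firm=0.92, light=0.28; AND[a·b] → w = 0.2576

0.258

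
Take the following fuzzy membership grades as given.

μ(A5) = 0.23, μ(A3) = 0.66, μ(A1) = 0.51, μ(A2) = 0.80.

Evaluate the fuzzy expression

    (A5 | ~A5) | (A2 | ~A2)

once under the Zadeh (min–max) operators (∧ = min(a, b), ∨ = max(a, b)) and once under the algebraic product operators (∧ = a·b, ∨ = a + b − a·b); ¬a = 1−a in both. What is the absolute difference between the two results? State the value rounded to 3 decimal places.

Under Zadeh (min–max):
  ~A5 = 1 − 0.23 = 0.77
  A5 | ~A5 = max(a, b) on (0.23, 0.77) = 0.77
  ~A2 = 1 − 0.80 = 0.20
  A2 | ~A2 = max(a, b) on (0.80, 0.20) = 0.80
  (A5 | ~A5) | (A2 | ~A2) = max(a, b) on (0.77, 0.80) = 0.80
  → value = 0.8000
Under algebraic product:
  ~A5 = 1 − 0.2300 = 0.7700
  A5 | ~A5 = a + b − a·b on (0.2300, 0.7700) = 0.8229
  ~A2 = 1 − 0.8000 = 0.2000
  A2 | ~A2 = a + b − a·b on (0.8000, 0.2000) = 0.8400
  (A5 | ~A5) | (A2 | ~A2) = a + b − a·b on (0.8229, 0.8400) = 0.9717
  → value = 0.9717
|0.8000 − 0.9717| = 0.172

0.172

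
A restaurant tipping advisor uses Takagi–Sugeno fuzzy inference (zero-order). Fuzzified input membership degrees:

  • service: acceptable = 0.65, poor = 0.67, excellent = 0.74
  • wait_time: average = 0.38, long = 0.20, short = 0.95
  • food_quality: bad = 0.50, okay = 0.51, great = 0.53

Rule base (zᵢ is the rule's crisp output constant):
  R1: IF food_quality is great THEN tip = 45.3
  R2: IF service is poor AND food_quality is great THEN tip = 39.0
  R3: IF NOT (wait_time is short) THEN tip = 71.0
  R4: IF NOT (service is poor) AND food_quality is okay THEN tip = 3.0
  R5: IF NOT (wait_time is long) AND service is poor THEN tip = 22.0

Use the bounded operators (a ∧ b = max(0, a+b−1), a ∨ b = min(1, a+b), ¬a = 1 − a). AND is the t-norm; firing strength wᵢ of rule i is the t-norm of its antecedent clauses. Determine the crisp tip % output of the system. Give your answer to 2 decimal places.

R1 (z=45.3): great=0.53 → w = 0.53
R2 (z=39.0): poor=0.67, great=0.53; AND[max(0, a+b−1)] → w = 0.20
R3 (z=71.0): ¬short=1−0.95=0.05 → w = 0.05
R4 (z=3.0): ¬poor=1−0.67=0.33, okay=0.51; AND[max(0, a+b−1)] → w = 0.00
R5 (z=22.0): ¬long=1−0.20=0.80, poor=0.67; AND[max(0, a+b−1)] → w = 0.47
Weighted average = (0.53·45.3 + 0.20·39.0 + 0.05·71.0 + 0.00·3.0 + 0.47·22.0) / (0.53 + 0.20 + 0.05 + 0.00 + 0.47)
  = 45.6990 / 1.2500 = 36.56

36.56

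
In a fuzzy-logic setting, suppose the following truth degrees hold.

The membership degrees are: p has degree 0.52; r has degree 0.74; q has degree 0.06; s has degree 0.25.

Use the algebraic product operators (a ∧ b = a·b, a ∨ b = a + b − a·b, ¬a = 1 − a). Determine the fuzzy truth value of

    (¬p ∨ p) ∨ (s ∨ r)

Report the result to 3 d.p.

0.951

¬p = 1 − 0.5200 = 0.4800
¬p ∨ p = a + b − a·b on (0.4800, 0.5200) = 0.7504
s ∨ r = a + b − a·b on (0.2500, 0.7400) = 0.8050
(¬p ∨ p) ∨ (s ∨ r) = a + b − a·b on (0.7504, 0.8050) = 0.9513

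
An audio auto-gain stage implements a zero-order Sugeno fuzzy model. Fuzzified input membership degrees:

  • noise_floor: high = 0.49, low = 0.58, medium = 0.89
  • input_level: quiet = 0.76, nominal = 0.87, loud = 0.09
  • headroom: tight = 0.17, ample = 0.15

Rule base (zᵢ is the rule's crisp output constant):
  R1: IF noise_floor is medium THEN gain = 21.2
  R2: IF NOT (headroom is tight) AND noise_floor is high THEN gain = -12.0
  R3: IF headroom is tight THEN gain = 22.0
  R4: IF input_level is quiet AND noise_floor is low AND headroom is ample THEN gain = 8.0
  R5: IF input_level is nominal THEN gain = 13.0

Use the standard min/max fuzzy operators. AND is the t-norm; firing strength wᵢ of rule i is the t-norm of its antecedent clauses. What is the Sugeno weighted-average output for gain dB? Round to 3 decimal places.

11.377

R1 (z=21.2): medium=0.89 → w = 0.89
R2 (z=-12.0): ¬tight=1−0.17=0.83, high=0.49; AND[min(a, b)] → w = 0.49
R3 (z=22.0): tight=0.17 → w = 0.17
R4 (z=8.0): quiet=0.76, low=0.58, ample=0.15; AND[min(a, b)] → w = 0.15
R5 (z=13.0): nominal=0.87 → w = 0.87
Weighted average = (0.89·21.2 + 0.49·-12.0 + 0.17·22.0 + 0.15·8.0 + 0.87·13.0) / (0.89 + 0.49 + 0.17 + 0.15 + 0.87)
  = 29.2380 / 2.5700 = 11.377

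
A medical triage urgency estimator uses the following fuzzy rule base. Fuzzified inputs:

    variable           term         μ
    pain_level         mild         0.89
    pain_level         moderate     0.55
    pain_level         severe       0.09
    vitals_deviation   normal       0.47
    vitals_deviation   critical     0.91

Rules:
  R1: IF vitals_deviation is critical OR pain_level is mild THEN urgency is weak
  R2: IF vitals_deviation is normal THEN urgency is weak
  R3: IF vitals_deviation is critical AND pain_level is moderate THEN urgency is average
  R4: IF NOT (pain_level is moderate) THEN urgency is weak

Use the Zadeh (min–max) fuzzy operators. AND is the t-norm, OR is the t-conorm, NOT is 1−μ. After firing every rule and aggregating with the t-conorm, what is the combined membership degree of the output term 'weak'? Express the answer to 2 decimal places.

0.91

R1: critical=0.91, mild=0.89; OR[max(a, b)] → w = 0.91
R2: normal=0.47 → w = 0.47
R3: critical=0.91, moderate=0.55; AND[min(a, b)] → w = 0.55
R4: ¬moderate=1−0.55=0.45 → w = 0.45
Rules with consequent 'weak': {R1, R2, R4} → strengths 0.91, 0.47, 0.45
Aggregate via t-conorm [max(a, b)]: 0.91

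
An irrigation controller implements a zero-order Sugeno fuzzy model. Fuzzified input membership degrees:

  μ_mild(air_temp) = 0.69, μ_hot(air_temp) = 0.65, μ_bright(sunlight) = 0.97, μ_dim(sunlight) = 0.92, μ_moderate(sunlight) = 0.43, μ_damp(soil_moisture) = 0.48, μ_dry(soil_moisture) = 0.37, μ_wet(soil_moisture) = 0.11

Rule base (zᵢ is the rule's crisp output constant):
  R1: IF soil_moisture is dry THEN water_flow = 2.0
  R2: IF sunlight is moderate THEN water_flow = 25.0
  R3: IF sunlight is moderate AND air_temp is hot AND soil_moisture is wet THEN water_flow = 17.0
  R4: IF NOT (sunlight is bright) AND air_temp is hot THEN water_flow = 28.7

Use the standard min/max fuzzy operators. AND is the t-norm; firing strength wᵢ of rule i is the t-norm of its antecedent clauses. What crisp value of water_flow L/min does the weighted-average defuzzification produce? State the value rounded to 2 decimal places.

15.13

R1 (z=2.0): dry=0.37 → w = 0.37
R2 (z=25.0): moderate=0.43 → w = 0.43
R3 (z=17.0): moderate=0.43, hot=0.65, wet=0.11; AND[min(a, b)] → w = 0.11
R4 (z=28.7): ¬bright=1−0.97=0.03, hot=0.65; AND[min(a, b)] → w = 0.03
Weighted average = (0.37·2.0 + 0.43·25.0 + 0.11·17.0 + 0.03·28.7) / (0.37 + 0.43 + 0.11 + 0.03)
  = 14.2210 / 0.9400 = 15.13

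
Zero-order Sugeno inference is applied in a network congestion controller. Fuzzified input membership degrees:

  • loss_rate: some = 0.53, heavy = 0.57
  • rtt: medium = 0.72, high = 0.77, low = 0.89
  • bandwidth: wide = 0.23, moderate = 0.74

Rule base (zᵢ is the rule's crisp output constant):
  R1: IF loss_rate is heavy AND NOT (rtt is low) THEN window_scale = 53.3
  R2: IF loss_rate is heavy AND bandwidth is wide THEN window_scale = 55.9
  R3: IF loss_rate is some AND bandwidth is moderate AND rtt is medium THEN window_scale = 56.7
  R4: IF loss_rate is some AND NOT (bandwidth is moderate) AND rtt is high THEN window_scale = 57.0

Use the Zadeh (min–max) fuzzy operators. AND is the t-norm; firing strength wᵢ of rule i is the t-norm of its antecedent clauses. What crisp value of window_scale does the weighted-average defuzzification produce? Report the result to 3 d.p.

R1 (z=53.3): heavy=0.57, ¬low=1−0.89=0.11; AND[min(a, b)] → w = 0.11
R2 (z=55.9): heavy=0.57, wide=0.23; AND[min(a, b)] → w = 0.23
R3 (z=56.7): some=0.53, moderate=0.74, medium=0.72; AND[min(a, b)] → w = 0.53
R4 (z=57.0): some=0.53, ¬moderate=1−0.74=0.26, high=0.77; AND[min(a, b)] → w = 0.26
Weighted average = (0.11·53.3 + 0.23·55.9 + 0.53·56.7 + 0.26·57.0) / (0.11 + 0.23 + 0.53 + 0.26)
  = 63.5910 / 1.1300 = 56.275

56.275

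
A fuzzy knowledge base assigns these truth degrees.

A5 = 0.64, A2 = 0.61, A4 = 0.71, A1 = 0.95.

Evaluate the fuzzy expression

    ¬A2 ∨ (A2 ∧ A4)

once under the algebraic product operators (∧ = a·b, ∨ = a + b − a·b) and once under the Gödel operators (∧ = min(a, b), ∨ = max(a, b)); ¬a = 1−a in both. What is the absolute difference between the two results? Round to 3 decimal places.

0.044

Under algebraic product:
  ¬A2 = 1 − 0.6100 = 0.3900
  A2 ∧ A4 = a·b on (0.6100, 0.7100) = 0.4331
  ¬A2 ∨ (A2 ∧ A4) = a + b − a·b on (0.3900, 0.4331) = 0.6542
  → value = 0.6542
Under Gödel:
  ¬A2 = 1 − 0.61 = 0.39
  A2 ∧ A4 = min(a, b) on (0.61, 0.71) = 0.61
  ¬A2 ∨ (A2 ∧ A4) = max(a, b) on (0.39, 0.61) = 0.61
  → value = 0.6100
|0.6542 − 0.6100| = 0.044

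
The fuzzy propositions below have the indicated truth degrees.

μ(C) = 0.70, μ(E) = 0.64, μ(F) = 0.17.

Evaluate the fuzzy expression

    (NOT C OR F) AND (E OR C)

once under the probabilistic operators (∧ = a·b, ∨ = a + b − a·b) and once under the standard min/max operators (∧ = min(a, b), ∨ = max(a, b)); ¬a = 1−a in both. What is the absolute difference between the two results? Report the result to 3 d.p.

Under probabilistic:
  NOT C = 1 − 0.7000 = 0.3000
  NOT C OR F = a + b − a·b on (0.3000, 0.1700) = 0.4190
  E OR C = a + b − a·b on (0.6400, 0.7000) = 0.8920
  (NOT C OR F) AND (E OR C) = a·b on (0.4190, 0.8920) = 0.3737
  → value = 0.3737
Under standard min/max:
  NOT C = 1 − 0.70 = 0.30
  NOT C OR F = max(a, b) on (0.30, 0.17) = 0.30
  E OR C = max(a, b) on (0.64, 0.70) = 0.70
  (NOT C OR F) AND (E OR C) = min(a, b) on (0.30, 0.70) = 0.30
  → value = 0.3000
|0.3737 − 0.3000| = 0.074

0.074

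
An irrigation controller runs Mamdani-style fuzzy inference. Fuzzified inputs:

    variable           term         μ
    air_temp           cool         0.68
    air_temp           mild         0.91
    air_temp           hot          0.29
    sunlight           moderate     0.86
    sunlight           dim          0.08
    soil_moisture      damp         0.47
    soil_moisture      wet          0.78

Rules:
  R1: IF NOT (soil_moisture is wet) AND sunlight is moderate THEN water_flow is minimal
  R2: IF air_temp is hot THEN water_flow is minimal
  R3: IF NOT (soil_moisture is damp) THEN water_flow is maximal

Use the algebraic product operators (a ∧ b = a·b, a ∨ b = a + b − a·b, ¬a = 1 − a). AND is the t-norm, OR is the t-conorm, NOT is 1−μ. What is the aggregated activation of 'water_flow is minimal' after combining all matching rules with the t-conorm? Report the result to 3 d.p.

R1: ¬wet=1−0.78=0.22, moderate=0.86; AND[a·b] → w = 0.1892
R2: hot=0.29 → w = 0.2900
R3: ¬damp=1−0.47=0.53 → w = 0.5300
Rules with consequent 'minimal': {R1, R2} → strengths 0.1892, 0.2900
Aggregate via t-conorm [a + b − a·b]: 0.4243

0.424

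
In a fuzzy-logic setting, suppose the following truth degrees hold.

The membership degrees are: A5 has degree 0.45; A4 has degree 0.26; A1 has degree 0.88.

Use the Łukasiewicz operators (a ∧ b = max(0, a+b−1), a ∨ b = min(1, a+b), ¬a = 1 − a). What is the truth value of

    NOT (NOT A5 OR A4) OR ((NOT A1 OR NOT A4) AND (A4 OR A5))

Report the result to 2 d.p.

0.76

NOT A5 = 1 − 0.45 = 0.55
NOT A5 OR A4 = min(1, a+b) on (0.55, 0.26) = 0.81
NOT (NOT A5 OR A4) = 1 − 0.81 = 0.19
NOT A1 = 1 − 0.88 = 0.12
NOT A4 = 1 − 0.26 = 0.74
NOT A1 OR NOT A4 = min(1, a+b) on (0.12, 0.74) = 0.86
A4 OR A5 = min(1, a+b) on (0.26, 0.45) = 0.71
(NOT A1 OR NOT A4) AND (A4 OR A5) = max(0, a+b−1) on (0.86, 0.71) = 0.57
NOT (NOT A5 OR A4) OR ((NOT A1 OR NOT A4) AND (A4 OR A5)) = min(1, a+b) on (0.19, 0.57) = 0.76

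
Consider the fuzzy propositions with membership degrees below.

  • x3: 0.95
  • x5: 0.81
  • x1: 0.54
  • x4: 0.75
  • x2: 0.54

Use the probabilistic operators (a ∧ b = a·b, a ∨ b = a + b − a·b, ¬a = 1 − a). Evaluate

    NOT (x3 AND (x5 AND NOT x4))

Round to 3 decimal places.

0.808

NOT x4 = 1 − 0.7500 = 0.2500
x5 AND NOT x4 = a·b on (0.8100, 0.2500) = 0.2025
x3 AND (x5 AND NOT x4) = a·b on (0.9500, 0.2025) = 0.1924
NOT (x3 AND (x5 AND NOT x4)) = 1 − 0.1924 = 0.8076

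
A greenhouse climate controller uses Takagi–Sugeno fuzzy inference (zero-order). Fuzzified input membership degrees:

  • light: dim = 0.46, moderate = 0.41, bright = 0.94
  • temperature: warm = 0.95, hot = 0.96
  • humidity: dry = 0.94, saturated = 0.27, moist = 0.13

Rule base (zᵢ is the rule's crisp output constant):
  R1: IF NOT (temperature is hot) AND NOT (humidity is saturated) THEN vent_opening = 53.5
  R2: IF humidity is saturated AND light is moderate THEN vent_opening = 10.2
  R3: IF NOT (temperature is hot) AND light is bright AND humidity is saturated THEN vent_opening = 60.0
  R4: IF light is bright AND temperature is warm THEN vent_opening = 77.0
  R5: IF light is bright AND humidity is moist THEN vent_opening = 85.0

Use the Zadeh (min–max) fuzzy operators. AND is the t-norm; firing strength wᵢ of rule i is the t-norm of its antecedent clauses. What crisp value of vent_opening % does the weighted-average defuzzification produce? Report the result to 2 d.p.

63.89

R1 (z=53.5): ¬hot=1−0.96=0.04, ¬saturated=1−0.27=0.73; AND[min(a, b)] → w = 0.04
R2 (z=10.2): saturated=0.27, moderate=0.41; AND[min(a, b)] → w = 0.27
R3 (z=60.0): ¬hot=1−0.96=0.04, bright=0.94, saturated=0.27; AND[min(a, b)] → w = 0.04
R4 (z=77.0): bright=0.94, warm=0.95; AND[min(a, b)] → w = 0.94
R5 (z=85.0): bright=0.94, moist=0.13; AND[min(a, b)] → w = 0.13
Weighted average = (0.04·53.5 + 0.27·10.2 + 0.04·60.0 + 0.94·77.0 + 0.13·85.0) / (0.04 + 0.27 + 0.04 + 0.94 + 0.13)
  = 90.7240 / 1.4200 = 63.89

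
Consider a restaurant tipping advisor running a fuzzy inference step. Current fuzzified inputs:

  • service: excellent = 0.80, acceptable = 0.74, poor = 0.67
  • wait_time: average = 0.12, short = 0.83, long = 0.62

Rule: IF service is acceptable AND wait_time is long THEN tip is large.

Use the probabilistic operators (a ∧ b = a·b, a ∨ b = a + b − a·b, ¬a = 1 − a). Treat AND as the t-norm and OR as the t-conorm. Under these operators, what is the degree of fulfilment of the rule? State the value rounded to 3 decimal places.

firing strength: acceptable=0.74, long=0.62; AND[a·b] → w = 0.4588

0.459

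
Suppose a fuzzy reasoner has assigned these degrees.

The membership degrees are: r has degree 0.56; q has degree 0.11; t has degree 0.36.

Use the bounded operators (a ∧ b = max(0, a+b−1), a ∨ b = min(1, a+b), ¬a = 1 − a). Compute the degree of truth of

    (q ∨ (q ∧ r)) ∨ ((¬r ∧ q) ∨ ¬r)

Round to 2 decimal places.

q ∧ r = max(0, a+b−1) on (0.11, 0.56) = 0.00
q ∨ (q ∧ r) = min(1, a+b) on (0.11, 0.00) = 0.11
¬r = 1 − 0.56 = 0.44
¬r ∧ q = max(0, a+b−1) on (0.44, 0.11) = 0.00
¬r = 1 − 0.56 = 0.44
(¬r ∧ q) ∨ ¬r = min(1, a+b) on (0.00, 0.44) = 0.44
(q ∨ (q ∧ r)) ∨ ((¬r ∧ q) ∨ ¬r) = min(1, a+b) on (0.11, 0.44) = 0.55

0.55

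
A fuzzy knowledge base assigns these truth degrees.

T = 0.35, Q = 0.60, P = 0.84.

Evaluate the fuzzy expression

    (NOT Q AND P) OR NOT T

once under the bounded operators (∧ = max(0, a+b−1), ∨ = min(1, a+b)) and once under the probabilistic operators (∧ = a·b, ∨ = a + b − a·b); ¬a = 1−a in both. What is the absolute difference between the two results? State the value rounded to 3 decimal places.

0.122

Under bounded:
  NOT Q = 1 − 0.60 = 0.40
  NOT Q AND P = max(0, a+b−1) on (0.40, 0.84) = 0.24
  NOT T = 1 − 0.35 = 0.65
  (NOT Q AND P) OR NOT T = min(1, a+b) on (0.24, 0.65) = 0.89
  → value = 0.8900
Under probabilistic:
  NOT Q = 1 − 0.6000 = 0.4000
  NOT Q AND P = a·b on (0.4000, 0.8400) = 0.3360
  NOT T = 1 − 0.3500 = 0.6500
  (NOT Q AND P) OR NOT T = a + b − a·b on (0.3360, 0.6500) = 0.7676
  → value = 0.7676
|0.8900 − 0.7676| = 0.122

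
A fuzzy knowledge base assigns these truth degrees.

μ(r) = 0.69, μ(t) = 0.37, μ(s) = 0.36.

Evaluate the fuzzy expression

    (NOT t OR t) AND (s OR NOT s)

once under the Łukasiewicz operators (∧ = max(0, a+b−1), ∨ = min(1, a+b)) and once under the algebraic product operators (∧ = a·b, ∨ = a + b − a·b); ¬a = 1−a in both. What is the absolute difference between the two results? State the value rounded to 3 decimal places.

Under Łukasiewicz:
  NOT t = 1 − 0.37 = 0.63
  NOT t OR t = min(1, a+b) on (0.63, 0.37) = 1.00
  NOT s = 1 − 0.36 = 0.64
  s OR NOT s = min(1, a+b) on (0.36, 0.64) = 1.00
  (NOT t OR t) AND (s OR NOT s) = max(0, a+b−1) on (1.00, 1.00) = 1.00
  → value = 1.0000
Under algebraic product:
  NOT t = 1 − 0.3700 = 0.6300
  NOT t OR t = a + b − a·b on (0.6300, 0.3700) = 0.7669
  NOT s = 1 − 0.3600 = 0.6400
  s OR NOT s = a + b − a·b on (0.3600, 0.6400) = 0.7696
  (NOT t OR t) AND (s OR NOT s) = a·b on (0.7669, 0.7696) = 0.5902
  → value = 0.5902
|1.0000 − 0.5902| = 0.410

0.410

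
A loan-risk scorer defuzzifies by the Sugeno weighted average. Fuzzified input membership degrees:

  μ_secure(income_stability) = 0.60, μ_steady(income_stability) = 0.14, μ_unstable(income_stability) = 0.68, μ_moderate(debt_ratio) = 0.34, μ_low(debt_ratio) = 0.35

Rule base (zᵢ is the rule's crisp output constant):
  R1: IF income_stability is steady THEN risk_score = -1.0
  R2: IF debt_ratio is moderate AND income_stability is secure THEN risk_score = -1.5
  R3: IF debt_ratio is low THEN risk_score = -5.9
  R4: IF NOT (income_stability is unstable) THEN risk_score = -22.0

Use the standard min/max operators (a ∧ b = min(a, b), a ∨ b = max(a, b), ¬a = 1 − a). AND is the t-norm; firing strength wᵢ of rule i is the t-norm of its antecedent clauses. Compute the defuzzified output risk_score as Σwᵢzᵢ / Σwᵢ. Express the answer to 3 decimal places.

R1 (z=-1.0): steady=0.14 → w = 0.14
R2 (z=-1.5): moderate=0.34, secure=0.60; AND[min(a, b)] → w = 0.34
R3 (z=-5.9): low=0.35 → w = 0.35
R4 (z=-22.0): ¬unstable=1−0.68=0.32 → w = 0.32
Weighted average = (0.14·-1.0 + 0.34·-1.5 + 0.35·-5.9 + 0.32·-22.0) / (0.14 + 0.34 + 0.35 + 0.32)
  = -9.7550 / 1.1500 = -8.483

-8.483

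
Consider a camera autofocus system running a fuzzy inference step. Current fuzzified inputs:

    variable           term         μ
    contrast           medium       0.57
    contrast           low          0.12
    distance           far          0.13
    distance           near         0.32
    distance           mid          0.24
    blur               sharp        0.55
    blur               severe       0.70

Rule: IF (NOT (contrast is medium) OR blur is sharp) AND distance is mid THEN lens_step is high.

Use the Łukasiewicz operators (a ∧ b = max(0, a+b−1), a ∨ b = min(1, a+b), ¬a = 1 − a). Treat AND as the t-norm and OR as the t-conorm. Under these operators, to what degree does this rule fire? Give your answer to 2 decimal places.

firing strength: (¬medium=1−0.57=0.43 OR sharp=0.55) = 0.98; AND[max(0, a+b−1)] with mid=0.24 → w = 0.22

0.22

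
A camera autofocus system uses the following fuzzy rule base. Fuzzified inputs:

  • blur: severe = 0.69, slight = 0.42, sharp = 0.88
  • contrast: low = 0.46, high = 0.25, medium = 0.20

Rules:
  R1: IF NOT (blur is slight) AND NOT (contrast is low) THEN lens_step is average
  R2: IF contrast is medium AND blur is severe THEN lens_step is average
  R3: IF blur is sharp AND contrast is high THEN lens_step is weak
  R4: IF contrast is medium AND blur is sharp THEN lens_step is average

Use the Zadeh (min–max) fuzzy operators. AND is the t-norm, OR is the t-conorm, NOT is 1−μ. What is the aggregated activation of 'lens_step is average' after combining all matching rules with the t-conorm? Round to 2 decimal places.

0.54

R1: ¬slight=1−0.42=0.58, ¬low=1−0.46=0.54; AND[min(a, b)] → w = 0.54
R2: medium=0.20, severe=0.69; AND[min(a, b)] → w = 0.20
R3: sharp=0.88, high=0.25; AND[min(a, b)] → w = 0.25
R4: medium=0.20, sharp=0.88; AND[min(a, b)] → w = 0.20
Rules with consequent 'average': {R1, R2, R4} → strengths 0.54, 0.20, 0.20
Aggregate via t-conorm [max(a, b)]: 0.54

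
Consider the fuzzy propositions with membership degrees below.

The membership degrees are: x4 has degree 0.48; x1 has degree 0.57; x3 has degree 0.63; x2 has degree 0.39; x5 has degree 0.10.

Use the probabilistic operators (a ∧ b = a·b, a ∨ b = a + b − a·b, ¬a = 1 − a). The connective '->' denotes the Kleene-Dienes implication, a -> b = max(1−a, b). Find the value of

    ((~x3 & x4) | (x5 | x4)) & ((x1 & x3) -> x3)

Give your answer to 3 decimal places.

~x3 = 1 − 0.6300 = 0.3700
~x3 & x4 = a·b on (0.3700, 0.4800) = 0.1776
x5 | x4 = a + b − a·b on (0.1000, 0.4800) = 0.5320
(~x3 & x4) | (x5 | x4) = a + b − a·b on (0.1776, 0.5320) = 0.6151
x1 & x3 = a·b on (0.5700, 0.6300) = 0.3591
(x1 & x3) -> x3  [Kleene-Dienes: max(1−a, b)] with a=0.3591, b=0.6300 → 0.6409
((~x3 & x4) | (x5 | x4)) & ((x1 & x3) -> x3) = a·b on (0.6151, 0.6409) = 0.3942

0.394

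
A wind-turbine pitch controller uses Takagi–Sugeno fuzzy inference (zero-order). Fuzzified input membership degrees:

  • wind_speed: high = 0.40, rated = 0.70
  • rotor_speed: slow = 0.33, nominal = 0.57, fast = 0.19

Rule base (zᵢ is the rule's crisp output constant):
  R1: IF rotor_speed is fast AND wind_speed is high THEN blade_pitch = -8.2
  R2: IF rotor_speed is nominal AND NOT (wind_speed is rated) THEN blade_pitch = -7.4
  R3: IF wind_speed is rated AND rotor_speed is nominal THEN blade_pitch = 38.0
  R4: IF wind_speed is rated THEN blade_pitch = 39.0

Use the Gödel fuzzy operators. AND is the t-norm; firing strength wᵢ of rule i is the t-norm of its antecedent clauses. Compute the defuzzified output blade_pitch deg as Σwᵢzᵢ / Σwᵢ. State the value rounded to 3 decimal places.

R1 (z=-8.2): fast=0.19, high=0.40; AND[min(a, b)] → w = 0.19
R2 (z=-7.4): nominal=0.57, ¬rated=1−0.70=0.30; AND[min(a, b)] → w = 0.30
R3 (z=38.0): rated=0.70, nominal=0.57; AND[min(a, b)] → w = 0.57
R4 (z=39.0): rated=0.70 → w = 0.70
Weighted average = (0.19·-8.2 + 0.30·-7.4 + 0.57·38.0 + 0.70·39.0) / (0.19 + 0.30 + 0.57 + 0.70)
  = 45.1820 / 1.7600 = 25.672

25.672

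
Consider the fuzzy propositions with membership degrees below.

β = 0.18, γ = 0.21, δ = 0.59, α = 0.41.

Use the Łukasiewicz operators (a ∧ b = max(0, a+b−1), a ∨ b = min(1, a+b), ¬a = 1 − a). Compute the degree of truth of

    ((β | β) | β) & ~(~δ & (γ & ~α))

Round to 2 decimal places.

0.54

β | β = min(1, a+b) on (0.18, 0.18) = 0.36
(β | β) | β = min(1, a+b) on (0.36, 0.18) = 0.54
~δ = 1 − 0.59 = 0.41
~α = 1 − 0.41 = 0.59
γ & ~α = max(0, a+b−1) on (0.21, 0.59) = 0.00
~δ & (γ & ~α) = max(0, a+b−1) on (0.41, 0.00) = 0.00
~(~δ & (γ & ~α)) = 1 − 0.00 = 1.00
((β | β) | β) & ~(~δ & (γ & ~α)) = max(0, a+b−1) on (0.54, 1.00) = 0.54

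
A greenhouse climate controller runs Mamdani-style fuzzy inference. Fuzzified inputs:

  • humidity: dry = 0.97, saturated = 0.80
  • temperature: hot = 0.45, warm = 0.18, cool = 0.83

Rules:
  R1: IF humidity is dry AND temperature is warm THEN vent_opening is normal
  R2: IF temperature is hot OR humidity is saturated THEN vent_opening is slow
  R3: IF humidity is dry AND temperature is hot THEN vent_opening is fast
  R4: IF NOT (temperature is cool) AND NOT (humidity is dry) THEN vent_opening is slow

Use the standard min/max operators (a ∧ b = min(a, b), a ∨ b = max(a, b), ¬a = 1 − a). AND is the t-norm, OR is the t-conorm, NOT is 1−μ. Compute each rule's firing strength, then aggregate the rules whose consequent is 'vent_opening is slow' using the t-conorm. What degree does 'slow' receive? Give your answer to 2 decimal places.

0.80

R1: dry=0.97, warm=0.18; AND[min(a, b)] → w = 0.18
R2: hot=0.45, saturated=0.80; OR[max(a, b)] → w = 0.80
R3: dry=0.97, hot=0.45; AND[min(a, b)] → w = 0.45
R4: ¬cool=1−0.83=0.17, ¬dry=1−0.97=0.03; AND[min(a, b)] → w = 0.03
Rules with consequent 'slow': {R2, R4} → strengths 0.80, 0.03
Aggregate via t-conorm [max(a, b)]: 0.80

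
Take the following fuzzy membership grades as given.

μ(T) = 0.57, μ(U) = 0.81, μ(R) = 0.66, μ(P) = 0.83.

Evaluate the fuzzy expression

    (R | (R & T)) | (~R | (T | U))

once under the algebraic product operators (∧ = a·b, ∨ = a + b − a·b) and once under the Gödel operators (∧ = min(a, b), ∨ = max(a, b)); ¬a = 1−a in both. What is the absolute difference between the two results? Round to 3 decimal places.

Under algebraic product:
  R & T = a·b on (0.6600, 0.5700) = 0.3762
  R | (R & T) = a + b − a·b on (0.6600, 0.3762) = 0.7879
  ~R = 1 − 0.6600 = 0.3400
  T | U = a + b − a·b on (0.5700, 0.8100) = 0.9183
  ~R | (T | U) = a + b − a·b on (0.3400, 0.9183) = 0.9461
  (R | (R & T)) | (~R | (T | U)) = a + b − a·b on (0.7879, 0.9461) = 0.9886
  → value = 0.9886
Under Gödel:
  R & T = min(a, b) on (0.66, 0.57) = 0.57
  R | (R & T) = max(a, b) on (0.66, 0.57) = 0.66
  ~R = 1 − 0.66 = 0.34
  T | U = max(a, b) on (0.57, 0.81) = 0.81
  ~R | (T | U) = max(a, b) on (0.34, 0.81) = 0.81
  (R | (R & T)) | (~R | (T | U)) = max(a, b) on (0.66, 0.81) = 0.81
  → value = 0.8100
|0.9886 − 0.8100| = 0.179

0.179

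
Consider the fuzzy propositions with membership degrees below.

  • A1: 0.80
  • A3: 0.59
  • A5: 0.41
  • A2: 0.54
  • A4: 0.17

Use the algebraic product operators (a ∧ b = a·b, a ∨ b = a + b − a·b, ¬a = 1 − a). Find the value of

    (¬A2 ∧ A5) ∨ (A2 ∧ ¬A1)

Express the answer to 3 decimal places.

0.276

¬A2 = 1 − 0.5400 = 0.4600
¬A2 ∧ A5 = a·b on (0.4600, 0.4100) = 0.1886
¬A1 = 1 − 0.8000 = 0.2000
A2 ∧ ¬A1 = a·b on (0.5400, 0.2000) = 0.1080
(¬A2 ∧ A5) ∨ (A2 ∧ ¬A1) = a + b − a·b on (0.1886, 0.1080) = 0.2762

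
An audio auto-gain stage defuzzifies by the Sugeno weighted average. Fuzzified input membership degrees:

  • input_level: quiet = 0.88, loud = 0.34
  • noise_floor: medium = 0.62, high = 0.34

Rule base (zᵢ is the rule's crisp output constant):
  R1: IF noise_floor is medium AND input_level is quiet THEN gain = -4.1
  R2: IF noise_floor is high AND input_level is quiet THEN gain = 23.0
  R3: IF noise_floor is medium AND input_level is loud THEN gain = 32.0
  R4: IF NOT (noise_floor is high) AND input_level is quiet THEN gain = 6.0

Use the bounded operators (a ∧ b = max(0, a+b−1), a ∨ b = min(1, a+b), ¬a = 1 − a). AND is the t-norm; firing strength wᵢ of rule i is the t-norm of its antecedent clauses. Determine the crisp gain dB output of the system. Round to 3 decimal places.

R1 (z=-4.1): medium=0.62, quiet=0.88; AND[max(0, a+b−1)] → w = 0.50
R2 (z=23.0): high=0.34, quiet=0.88; AND[max(0, a+b−1)] → w = 0.22
R3 (z=32.0): medium=0.62, loud=0.34; AND[max(0, a+b−1)] → w = 0.00
R4 (z=6.0): ¬high=1−0.34=0.66, quiet=0.88; AND[max(0, a+b−1)] → w = 0.54
Weighted average = (0.50·-4.1 + 0.22·23.0 + 0.00·32.0 + 0.54·6.0) / (0.50 + 0.22 + 0.00 + 0.54)
  = 6.2500 / 1.2600 = 4.960

4.960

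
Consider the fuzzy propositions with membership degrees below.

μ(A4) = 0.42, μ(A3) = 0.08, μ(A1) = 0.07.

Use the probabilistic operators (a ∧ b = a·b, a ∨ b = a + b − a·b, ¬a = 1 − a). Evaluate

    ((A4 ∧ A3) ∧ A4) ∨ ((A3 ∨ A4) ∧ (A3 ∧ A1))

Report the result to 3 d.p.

A4 ∧ A3 = a·b on (0.4200, 0.0800) = 0.0336
(A4 ∧ A3) ∧ A4 = a·b on (0.0336, 0.4200) = 0.0141
A3 ∨ A4 = a + b − a·b on (0.0800, 0.4200) = 0.4664
A3 ∧ A1 = a·b on (0.0800, 0.0700) = 0.0056
(A3 ∨ A4) ∧ (A3 ∧ A1) = a·b on (0.4664, 0.0056) = 0.0026
((A4 ∧ A3) ∧ A4) ∨ ((A3 ∨ A4) ∧ (A3 ∧ A1)) = a + b − a·b on (0.0141, 0.0026) = 0.0167

0.017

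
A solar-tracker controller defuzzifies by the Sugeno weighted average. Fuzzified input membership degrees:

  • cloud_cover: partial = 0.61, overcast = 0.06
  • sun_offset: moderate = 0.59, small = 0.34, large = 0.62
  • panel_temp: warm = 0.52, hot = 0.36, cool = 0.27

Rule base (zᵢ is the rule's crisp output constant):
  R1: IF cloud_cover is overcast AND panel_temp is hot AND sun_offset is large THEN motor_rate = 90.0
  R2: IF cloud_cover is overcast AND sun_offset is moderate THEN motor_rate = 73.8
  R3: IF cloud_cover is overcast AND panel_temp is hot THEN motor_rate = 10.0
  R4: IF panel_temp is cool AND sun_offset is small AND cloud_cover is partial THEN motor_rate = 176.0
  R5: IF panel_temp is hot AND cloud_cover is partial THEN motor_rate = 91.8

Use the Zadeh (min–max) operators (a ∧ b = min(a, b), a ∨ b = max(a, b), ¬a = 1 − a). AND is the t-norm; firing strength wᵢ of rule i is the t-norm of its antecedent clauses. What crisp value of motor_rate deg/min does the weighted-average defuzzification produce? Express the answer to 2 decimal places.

112.34

R1 (z=90.0): overcast=0.06, hot=0.36, large=0.62; AND[min(a, b)] → w = 0.06
R2 (z=73.8): overcast=0.06, moderate=0.59; AND[min(a, b)] → w = 0.06
R3 (z=10.0): overcast=0.06, hot=0.36; AND[min(a, b)] → w = 0.06
R4 (z=176.0): cool=0.27, small=0.34, partial=0.61; AND[min(a, b)] → w = 0.27
R5 (z=91.8): hot=0.36, partial=0.61; AND[min(a, b)] → w = 0.36
Weighted average = (0.06·90.0 + 0.06·73.8 + 0.06·10.0 + 0.27·176.0 + 0.36·91.8) / (0.06 + 0.06 + 0.06 + 0.27 + 0.36)
  = 90.9960 / 0.8100 = 112.34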